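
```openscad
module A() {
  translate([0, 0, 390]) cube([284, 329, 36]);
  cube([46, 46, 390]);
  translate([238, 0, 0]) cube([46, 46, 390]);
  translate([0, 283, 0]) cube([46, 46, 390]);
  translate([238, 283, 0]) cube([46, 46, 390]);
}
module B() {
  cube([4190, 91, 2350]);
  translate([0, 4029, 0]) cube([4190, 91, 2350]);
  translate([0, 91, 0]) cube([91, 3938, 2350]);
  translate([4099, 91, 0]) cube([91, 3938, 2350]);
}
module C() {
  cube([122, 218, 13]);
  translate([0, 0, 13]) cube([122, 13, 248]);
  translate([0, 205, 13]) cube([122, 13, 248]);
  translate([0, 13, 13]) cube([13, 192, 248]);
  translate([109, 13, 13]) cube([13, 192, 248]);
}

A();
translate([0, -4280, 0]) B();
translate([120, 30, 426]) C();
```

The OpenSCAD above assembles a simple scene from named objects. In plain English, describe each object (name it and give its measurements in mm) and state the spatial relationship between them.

A is a four-legged stool. The seat is 284×329 mm, 36 mm thick, top at z = 426 mm. It stands on four square legs, each 46×46 mm in cross-section, from z = 0 to the seat underside, each flush with a corner of the seat.

B is the wall frame of a small rectangular building: four walls, each 2350 mm tall and 91 mm thick, enclosing a footprint 4190 mm (x) by 4120 mm (y) outside-to-outside, with no floor or roof. The front and back walls (the −y and +y sides) span the full width; the two side walls fit between them.

C is an open storage box with external size 122×218×261 mm and wall thickness 13 mm (the base is also 13 mm thick). The base covers the whole footprint; the four walls stand on the base, with the y-facing walls full-width and the x-facing walls fitting between their inner faces.

The house frame is on the floor beside the stool on its −y side. The open box is on top of the stool.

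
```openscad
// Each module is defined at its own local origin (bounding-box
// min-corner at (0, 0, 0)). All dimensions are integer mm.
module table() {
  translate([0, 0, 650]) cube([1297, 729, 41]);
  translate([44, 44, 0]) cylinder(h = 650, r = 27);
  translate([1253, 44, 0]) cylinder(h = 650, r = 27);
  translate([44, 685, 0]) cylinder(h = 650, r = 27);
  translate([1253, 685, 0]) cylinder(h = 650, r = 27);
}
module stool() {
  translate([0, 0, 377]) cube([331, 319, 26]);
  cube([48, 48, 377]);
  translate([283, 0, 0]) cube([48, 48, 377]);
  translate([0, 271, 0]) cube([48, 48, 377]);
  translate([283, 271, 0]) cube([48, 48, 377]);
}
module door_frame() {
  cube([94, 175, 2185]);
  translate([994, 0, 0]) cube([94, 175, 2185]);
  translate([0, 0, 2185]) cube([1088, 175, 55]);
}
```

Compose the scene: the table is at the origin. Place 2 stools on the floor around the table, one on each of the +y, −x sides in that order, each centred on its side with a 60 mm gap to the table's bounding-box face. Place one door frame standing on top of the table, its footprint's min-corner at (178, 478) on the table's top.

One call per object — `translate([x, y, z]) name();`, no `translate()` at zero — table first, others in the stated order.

table();
translate([483, 789, 0]) stool();
translate([-391, 205, 0]) stool();
translate([178, 478, 691]) door_frame();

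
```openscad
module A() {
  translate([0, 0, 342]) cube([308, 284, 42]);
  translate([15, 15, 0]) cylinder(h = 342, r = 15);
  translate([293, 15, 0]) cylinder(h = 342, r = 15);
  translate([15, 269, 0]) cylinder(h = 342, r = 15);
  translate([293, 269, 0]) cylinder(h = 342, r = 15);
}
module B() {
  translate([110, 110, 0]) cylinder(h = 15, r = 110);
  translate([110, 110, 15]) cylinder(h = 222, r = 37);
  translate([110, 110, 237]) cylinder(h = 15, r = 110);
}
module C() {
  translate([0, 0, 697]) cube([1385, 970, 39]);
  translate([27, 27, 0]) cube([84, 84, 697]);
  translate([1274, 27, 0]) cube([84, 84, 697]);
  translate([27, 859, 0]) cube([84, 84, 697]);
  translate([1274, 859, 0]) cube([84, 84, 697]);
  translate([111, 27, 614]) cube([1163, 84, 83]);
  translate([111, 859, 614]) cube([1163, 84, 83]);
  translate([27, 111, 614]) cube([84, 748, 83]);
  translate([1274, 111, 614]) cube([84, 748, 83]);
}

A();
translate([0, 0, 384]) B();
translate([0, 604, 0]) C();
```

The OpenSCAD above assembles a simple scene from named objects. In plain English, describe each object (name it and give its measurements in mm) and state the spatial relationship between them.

A is a simple wooden stool: a rectangular seat 308 mm (x) by 284 mm (y), 42 mm thick, top face at z = 384 mm, on four round legs, each 30 mm in diameter. The legs rest on z = 0, each leg's axis is inset half a diameter from the nearest pair of seat edges (so the leg's bounding box is flush with the corner).

B is a spool: two coaxial disc flanges of radius 110 mm and thickness 15 mm, joined by a core cylinder of radius 37 mm and height 222 mm. The lower flange rests on z = 0 and the three cylinders share a vertical axis.

C is a rectangular dining table. The top is 1385×970×39 mm with its upper surface at z = 736 mm. It stands on four 84×84 mm square legs, each inset 27 mm from the nearest pair of top edges, running from the floor to the underside of the top. Four apron rails, 84 mm thick and 83 mm tall, run between adjacent legs with their top edges flush with the underside of the top and their outer faces flush with the legs' outer faces.

The spool is on top of the stool. The table is on the floor beside the stool on its +y side.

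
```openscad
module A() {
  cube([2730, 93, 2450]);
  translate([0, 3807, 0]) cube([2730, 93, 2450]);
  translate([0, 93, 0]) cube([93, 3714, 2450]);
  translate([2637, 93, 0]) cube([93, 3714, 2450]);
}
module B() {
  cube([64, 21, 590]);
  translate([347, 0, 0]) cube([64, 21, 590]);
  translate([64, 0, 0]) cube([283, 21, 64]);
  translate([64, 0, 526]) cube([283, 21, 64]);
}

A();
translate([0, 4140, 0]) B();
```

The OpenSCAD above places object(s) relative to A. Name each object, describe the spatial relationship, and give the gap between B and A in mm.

The picture frame's nearest face is 240 mm from the house frame's +y face.

A is a house frame. B is a picture frame. The picture frame is on the floor beside the house frame on its +y side. The gap between the picture frame and the house frame is 240 mm.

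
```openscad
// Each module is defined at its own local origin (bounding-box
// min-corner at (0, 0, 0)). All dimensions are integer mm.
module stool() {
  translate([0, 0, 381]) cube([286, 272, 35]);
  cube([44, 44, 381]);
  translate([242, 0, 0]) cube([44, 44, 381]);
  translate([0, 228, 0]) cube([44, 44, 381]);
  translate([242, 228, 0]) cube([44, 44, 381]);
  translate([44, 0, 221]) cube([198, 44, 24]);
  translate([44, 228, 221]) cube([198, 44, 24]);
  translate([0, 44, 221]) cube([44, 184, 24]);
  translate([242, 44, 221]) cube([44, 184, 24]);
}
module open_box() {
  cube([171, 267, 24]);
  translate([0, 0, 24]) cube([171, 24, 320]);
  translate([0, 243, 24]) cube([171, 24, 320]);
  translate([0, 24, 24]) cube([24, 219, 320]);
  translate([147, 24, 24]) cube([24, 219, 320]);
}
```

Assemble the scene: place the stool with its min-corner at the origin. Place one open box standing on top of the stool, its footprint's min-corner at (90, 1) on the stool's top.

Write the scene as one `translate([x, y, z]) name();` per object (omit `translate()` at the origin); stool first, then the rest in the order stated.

stool();
translate([90, 1, 416]) open_box();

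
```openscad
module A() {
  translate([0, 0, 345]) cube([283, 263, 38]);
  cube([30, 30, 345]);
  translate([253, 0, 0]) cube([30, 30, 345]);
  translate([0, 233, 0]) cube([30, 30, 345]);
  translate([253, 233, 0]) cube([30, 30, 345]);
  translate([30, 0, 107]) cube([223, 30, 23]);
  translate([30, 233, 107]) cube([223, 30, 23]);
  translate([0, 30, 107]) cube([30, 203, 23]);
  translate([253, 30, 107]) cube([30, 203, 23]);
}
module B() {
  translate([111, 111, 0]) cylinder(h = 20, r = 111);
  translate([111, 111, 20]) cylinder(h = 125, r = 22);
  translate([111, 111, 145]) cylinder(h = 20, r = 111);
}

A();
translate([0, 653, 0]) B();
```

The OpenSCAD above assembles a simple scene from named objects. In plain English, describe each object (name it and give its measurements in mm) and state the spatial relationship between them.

A is a simple wooden stool: a rectangular seat 283 mm (x) by 263 mm (y), 38 mm thick, top face at z = 383 mm, on four square legs, each 30×30 mm in cross-section. The legs rest on z = 0, each flush with a corner of the seat. Four stretchers, 30 mm wide and 23 mm tall, connect adjacent legs with their undersides at z = 107 mm, each running between the inner faces of the legs it joins and aligned with the legs' outer faces on the other axis.

B is a spool: two coaxial disc flanges of radius 111 mm and thickness 20 mm, joined by a core cylinder of radius 22 mm and height 125 mm. The lower flange rests on z = 0 and the three cylinders share a vertical axis.

The spool is on the floor beside the stool on its +y side.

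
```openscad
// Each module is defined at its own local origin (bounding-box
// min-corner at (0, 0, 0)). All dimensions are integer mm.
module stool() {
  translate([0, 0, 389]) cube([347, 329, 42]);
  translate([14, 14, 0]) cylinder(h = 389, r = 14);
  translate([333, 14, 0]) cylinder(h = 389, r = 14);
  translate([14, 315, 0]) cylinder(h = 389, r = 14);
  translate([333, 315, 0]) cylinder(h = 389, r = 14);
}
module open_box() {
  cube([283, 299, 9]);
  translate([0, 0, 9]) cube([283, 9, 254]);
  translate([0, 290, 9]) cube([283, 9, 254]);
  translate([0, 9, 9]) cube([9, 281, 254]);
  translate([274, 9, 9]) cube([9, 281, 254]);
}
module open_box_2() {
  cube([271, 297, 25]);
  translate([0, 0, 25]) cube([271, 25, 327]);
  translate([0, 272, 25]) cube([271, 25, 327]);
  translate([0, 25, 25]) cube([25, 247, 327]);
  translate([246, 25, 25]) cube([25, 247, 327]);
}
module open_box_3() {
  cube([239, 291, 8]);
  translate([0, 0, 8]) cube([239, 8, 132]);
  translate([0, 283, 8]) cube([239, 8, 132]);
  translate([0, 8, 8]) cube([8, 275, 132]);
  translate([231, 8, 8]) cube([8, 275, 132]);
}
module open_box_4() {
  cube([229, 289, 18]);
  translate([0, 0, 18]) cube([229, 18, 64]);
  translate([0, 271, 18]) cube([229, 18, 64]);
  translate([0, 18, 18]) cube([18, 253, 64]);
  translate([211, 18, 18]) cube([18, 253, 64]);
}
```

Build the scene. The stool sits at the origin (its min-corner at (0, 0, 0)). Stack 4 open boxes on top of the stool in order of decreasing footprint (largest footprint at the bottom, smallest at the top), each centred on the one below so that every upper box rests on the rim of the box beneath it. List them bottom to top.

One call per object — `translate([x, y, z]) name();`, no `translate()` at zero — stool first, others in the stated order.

stool();
translate([32, 15, 431]) open_box();
translate([38, 16, 694]) open_box_2();
translate([54, 19, 1046]) open_box_3();
translate([59, 20, 1186]) open_box_4();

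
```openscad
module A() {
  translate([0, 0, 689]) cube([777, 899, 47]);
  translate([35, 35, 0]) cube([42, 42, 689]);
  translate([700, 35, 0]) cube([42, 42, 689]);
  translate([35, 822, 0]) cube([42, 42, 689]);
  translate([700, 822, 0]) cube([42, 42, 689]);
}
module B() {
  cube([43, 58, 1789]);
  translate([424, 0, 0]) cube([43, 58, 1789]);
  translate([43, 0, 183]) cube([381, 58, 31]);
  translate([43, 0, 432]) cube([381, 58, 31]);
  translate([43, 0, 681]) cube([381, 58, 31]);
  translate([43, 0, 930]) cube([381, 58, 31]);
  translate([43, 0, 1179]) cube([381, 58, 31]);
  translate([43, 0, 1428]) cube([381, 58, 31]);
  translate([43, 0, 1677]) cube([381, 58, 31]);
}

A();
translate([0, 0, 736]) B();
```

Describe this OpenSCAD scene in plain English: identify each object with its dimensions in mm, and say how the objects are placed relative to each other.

A is a table: top 777 mm (x) × 899 mm (y), 47 mm thick, upper face at z = 736 mm, on four 42×42 mm square legs, each inset 35 mm from the nearest pair of top edges, running from z = 0 to the bottom of the top.

B is a straight ladder. Two 43×58 mm vertical rails, 1789 mm tall, stand 467 mm apart (outside-to-outside) with their front faces coplanar on the −y side. 7 rungs, each 58 mm deep and 31 mm tall, span between the inner faces of the rails, front faces flush with the rails. The lowest rung's underside is at z = 183 mm and rungs are spaced 249 mm apart (underside to underside).

The ladder is on top of the table.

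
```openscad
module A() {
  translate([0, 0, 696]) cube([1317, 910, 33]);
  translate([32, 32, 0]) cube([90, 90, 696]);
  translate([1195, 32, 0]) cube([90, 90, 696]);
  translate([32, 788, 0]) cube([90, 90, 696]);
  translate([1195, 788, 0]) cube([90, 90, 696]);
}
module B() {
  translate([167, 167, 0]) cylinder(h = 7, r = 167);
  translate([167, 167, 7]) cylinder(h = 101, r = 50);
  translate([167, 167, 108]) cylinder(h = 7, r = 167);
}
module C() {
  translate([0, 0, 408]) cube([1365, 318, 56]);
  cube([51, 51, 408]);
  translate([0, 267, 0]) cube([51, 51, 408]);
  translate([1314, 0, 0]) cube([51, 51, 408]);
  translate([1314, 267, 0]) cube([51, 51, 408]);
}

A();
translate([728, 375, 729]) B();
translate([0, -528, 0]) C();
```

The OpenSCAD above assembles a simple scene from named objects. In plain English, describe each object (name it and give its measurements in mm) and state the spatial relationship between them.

A is a table: top 1317 mm (x) × 910 mm (y), 33 mm thick, upper face at z = 729 mm, on four 90×90 mm square legs, each inset 32 mm from the nearest pair of top edges, running from z = 0 to the bottom of the top.

B is a spool: two coaxial disc flanges of radius 167 mm and thickness 7 mm, joined by a core cylinder of radius 50 mm and height 101 mm. The lower flange rests on z = 0 and the three cylinders share a vertical axis.

C is a bench: a 1365×318 mm seat slab, 56 mm thick, top at z = 464 mm, on four 51×51 mm square legs flush with the seat corners and standing on z = 0.

The spool is on top of the table. The bench is on the floor beside the table on its −y side.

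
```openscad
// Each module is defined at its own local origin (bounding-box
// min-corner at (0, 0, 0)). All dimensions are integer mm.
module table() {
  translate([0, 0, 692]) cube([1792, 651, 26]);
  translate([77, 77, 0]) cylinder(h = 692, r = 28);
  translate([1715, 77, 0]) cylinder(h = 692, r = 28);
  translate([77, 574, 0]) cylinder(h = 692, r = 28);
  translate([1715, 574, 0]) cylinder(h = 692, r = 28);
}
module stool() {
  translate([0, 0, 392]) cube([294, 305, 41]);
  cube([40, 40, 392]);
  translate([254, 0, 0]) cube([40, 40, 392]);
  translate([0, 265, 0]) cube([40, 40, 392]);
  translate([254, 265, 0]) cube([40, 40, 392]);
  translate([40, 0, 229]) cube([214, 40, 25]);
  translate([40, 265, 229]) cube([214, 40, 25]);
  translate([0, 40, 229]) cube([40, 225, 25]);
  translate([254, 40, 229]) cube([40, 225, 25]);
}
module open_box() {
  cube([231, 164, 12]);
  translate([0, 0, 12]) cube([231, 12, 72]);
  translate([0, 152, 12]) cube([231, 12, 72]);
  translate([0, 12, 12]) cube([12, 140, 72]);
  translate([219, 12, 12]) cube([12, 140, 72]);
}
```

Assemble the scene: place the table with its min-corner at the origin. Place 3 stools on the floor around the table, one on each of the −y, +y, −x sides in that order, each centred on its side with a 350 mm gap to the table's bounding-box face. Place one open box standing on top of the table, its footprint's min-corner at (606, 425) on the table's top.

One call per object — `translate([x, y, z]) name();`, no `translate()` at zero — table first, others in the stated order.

table();
translate([749, -655, 0]) stool();
translate([749, 1001, 0]) stool();
translate([-644, 173, 0]) stool();
translate([606, 425, 718]) open_box();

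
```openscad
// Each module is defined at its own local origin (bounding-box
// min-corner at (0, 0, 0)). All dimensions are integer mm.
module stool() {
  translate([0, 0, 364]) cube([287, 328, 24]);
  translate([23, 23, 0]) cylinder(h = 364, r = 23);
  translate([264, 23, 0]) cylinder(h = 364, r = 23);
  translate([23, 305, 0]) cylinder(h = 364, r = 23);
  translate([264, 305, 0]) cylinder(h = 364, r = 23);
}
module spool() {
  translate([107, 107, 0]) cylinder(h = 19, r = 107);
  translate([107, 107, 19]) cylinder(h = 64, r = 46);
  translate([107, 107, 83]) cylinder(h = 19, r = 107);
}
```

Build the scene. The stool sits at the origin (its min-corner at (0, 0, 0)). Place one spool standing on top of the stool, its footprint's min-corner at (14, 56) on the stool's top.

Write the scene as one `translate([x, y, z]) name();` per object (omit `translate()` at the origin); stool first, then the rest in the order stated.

stool();
translate([14, 56, 388]) spool();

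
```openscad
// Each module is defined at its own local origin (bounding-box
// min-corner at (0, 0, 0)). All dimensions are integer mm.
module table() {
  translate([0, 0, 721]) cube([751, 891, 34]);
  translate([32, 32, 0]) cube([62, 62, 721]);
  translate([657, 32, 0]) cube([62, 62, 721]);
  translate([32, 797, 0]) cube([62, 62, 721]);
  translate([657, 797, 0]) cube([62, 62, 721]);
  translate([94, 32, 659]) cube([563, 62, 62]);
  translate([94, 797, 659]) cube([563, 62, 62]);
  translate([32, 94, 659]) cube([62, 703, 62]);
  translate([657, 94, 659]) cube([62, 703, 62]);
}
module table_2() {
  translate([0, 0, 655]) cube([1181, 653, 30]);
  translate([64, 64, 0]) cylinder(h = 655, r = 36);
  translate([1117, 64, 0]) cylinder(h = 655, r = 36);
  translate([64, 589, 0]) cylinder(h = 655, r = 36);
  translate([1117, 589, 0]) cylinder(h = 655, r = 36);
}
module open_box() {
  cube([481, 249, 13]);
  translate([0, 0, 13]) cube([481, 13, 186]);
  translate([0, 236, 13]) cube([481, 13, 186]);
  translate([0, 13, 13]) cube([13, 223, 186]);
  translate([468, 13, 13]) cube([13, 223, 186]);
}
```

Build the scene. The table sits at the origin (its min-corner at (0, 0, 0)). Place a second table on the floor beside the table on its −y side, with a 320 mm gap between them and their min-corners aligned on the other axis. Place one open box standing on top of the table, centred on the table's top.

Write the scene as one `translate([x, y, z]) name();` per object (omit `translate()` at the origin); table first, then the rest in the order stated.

table();
translate([0, -973, 0]) table_2();
translate([135, 321, 755]) open_box();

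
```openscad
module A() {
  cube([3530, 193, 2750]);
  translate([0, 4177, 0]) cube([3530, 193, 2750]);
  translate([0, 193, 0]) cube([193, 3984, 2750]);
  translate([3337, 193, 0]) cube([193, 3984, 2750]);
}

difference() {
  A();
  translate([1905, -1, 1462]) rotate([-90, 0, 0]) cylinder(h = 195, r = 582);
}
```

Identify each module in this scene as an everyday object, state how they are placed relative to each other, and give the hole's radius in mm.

A is a house frame. The house frame has a circular hole through its front wall. The hole's radius is 582 mm.

The subtracted cylinder has r = 582 mm.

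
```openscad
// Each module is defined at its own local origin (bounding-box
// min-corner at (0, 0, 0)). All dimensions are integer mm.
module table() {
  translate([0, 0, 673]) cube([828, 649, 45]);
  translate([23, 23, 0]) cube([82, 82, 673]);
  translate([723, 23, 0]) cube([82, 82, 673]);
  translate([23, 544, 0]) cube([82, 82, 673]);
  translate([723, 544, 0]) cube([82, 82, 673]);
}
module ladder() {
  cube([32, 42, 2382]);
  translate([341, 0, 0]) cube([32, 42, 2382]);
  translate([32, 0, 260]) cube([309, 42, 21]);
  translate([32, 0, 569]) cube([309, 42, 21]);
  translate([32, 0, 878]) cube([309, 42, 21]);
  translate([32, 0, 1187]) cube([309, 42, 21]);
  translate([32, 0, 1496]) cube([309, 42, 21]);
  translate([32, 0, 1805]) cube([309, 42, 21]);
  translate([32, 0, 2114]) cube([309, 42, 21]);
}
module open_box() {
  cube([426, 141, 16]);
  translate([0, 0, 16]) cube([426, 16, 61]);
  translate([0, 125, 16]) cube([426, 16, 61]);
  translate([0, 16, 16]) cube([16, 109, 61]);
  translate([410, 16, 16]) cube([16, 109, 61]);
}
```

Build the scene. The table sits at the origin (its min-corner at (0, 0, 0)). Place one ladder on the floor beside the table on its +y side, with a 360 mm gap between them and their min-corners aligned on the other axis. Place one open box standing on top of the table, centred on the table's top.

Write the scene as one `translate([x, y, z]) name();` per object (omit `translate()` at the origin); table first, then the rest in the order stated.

table();
translate([0, 1009, 0]) ladder();
translate([201, 254, 718]) open_box();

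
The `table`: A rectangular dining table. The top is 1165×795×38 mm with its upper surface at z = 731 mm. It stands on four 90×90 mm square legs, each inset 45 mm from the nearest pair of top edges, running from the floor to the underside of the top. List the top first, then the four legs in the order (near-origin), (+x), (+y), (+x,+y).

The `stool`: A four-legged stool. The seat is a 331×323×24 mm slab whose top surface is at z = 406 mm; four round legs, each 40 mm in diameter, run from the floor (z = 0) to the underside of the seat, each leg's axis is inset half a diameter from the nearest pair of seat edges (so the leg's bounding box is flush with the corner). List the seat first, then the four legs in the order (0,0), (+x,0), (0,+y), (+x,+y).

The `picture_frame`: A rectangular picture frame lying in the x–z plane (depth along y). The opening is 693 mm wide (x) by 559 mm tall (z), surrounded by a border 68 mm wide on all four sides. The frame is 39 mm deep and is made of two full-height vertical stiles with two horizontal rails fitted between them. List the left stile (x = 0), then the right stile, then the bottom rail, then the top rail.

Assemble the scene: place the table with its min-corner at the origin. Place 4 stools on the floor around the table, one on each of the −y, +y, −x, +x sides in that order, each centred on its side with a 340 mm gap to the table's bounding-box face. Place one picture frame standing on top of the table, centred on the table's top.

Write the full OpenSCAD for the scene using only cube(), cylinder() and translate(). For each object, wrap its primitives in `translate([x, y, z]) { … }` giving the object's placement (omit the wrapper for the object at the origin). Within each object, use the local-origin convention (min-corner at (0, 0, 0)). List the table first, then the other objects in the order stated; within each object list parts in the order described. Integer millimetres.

translate([0, 0, 693]) cube([1165, 795, 38]);
translate([45, 45, 0]) cube([90, 90, 693]);
translate([1030, 45, 0]) cube([90, 90, 693]);
translate([45, 660, 0]) cube([90, 90, 693]);
translate([1030, 660, 0]) cube([90, 90, 693]);
translate([417, -663, 0]) {
  translate([0, 0, 382]) cube([331, 323, 24]);
  translate([20, 20, 0]) cylinder(h = 382, r = 20);
  translate([311, 20, 0]) cylinder(h = 382, r = 20);
  translate([20, 303, 0]) cylinder(h = 382, r = 20);
  translate([311, 303, 0]) cylinder(h = 382, r = 20);
}
translate([417, 1135, 0]) {
  translate([0, 0, 382]) cube([331, 323, 24]);
  translate([20, 20, 0]) cylinder(h = 382, r = 20);
  translate([311, 20, 0]) cylinder(h = 382, r = 20);
  translate([20, 303, 0]) cylinder(h = 382, r = 20);
  translate([311, 303, 0]) cylinder(h = 382, r = 20);
}
translate([-671, 236, 0]) {
  translate([0, 0, 382]) cube([331, 323, 24]);
  translate([20, 20, 0]) cylinder(h = 382, r = 20);
  translate([311, 20, 0]) cylinder(h = 382, r = 20);
  translate([20, 303, 0]) cylinder(h = 382, r = 20);
  translate([311, 303, 0]) cylinder(h = 382, r = 20);
}
translate([1505, 236, 0]) {
  translate([0, 0, 382]) cube([331, 323, 24]);
  translate([20, 20, 0]) cylinder(h = 382, r = 20);
  translate([311, 20, 0]) cylinder(h = 382, r = 20);
  translate([20, 303, 0]) cylinder(h = 382, r = 20);
  translate([311, 303, 0]) cylinder(h = 382, r = 20);
}
translate([168, 378, 731]) {
  cube([68, 39, 695]);
  translate([761, 0, 0]) cube([68, 39, 695]);
  translate([68, 0, 0]) cube([693, 39, 68]);
  translate([68, 0, 627]) cube([693, 39, 68]);
}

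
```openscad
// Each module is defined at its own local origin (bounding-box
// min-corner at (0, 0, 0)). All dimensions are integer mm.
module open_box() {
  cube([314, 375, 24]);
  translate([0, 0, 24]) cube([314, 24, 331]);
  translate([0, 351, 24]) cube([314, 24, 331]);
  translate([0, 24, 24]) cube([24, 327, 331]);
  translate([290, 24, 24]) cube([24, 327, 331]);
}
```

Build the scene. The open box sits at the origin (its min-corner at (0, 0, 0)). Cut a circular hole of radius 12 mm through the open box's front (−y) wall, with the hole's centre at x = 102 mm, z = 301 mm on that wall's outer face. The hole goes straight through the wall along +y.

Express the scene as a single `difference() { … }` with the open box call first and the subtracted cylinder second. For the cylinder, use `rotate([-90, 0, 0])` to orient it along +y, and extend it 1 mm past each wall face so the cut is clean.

difference() {
  open_box();
  translate([102, -1, 301]) rotate([-90, 0, 0]) cylinder(h = 26, r = 12);
}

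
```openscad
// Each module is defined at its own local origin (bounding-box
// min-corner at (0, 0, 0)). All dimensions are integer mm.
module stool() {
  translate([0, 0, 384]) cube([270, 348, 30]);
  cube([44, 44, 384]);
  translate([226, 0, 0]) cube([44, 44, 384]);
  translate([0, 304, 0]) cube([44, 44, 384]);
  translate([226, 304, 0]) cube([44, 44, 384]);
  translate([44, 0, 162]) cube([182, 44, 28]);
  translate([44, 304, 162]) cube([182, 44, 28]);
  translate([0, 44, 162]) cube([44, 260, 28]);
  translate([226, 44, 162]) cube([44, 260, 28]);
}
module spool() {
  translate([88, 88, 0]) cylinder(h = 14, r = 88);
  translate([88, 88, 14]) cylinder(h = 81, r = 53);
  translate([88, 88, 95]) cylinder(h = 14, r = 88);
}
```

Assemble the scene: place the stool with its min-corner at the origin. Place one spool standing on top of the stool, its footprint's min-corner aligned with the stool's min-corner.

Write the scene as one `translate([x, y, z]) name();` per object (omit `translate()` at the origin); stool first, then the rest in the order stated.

stool();
translate([0, 0, 414]) spool();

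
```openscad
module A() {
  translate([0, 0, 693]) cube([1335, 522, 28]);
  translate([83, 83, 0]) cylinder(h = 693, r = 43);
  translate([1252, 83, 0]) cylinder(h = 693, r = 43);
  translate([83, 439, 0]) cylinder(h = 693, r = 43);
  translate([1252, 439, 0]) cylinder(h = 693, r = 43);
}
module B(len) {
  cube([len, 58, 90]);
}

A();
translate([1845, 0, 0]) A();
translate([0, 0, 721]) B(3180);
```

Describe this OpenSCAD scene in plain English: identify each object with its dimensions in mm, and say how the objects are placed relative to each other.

A is a table: top 1335 mm (x) × 522 mm (y), 28 mm thick, upper face at z = 721 mm, on four round legs of 86 mm diameter, each leg's bounding box inset 40 mm from the nearest pair of top edges, running from z = 0 to the bottom of the top.

B is a rectangular beam 3180 mm long (x), 58 mm deep (y), 90 mm thick (z).

The beam spans the tops of two tables placed 510 mm apart, resting at z = 721 mm.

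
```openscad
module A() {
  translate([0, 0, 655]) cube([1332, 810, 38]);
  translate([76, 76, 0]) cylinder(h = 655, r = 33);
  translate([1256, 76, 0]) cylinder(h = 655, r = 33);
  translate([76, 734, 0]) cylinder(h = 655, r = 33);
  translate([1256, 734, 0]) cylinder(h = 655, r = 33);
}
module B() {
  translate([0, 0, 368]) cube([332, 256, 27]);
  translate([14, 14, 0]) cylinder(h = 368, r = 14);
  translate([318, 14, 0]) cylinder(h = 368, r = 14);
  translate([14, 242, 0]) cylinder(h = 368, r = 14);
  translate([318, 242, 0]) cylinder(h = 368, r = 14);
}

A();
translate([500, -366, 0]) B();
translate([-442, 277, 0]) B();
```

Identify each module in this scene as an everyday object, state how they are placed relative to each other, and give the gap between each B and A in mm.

Each stool's nearest face is 110 mm from the table's bounding box.

A is a table. B is a stool. Two stools sit around the table at the −y, −x sides. The gap between each stool and the table is 110 mm.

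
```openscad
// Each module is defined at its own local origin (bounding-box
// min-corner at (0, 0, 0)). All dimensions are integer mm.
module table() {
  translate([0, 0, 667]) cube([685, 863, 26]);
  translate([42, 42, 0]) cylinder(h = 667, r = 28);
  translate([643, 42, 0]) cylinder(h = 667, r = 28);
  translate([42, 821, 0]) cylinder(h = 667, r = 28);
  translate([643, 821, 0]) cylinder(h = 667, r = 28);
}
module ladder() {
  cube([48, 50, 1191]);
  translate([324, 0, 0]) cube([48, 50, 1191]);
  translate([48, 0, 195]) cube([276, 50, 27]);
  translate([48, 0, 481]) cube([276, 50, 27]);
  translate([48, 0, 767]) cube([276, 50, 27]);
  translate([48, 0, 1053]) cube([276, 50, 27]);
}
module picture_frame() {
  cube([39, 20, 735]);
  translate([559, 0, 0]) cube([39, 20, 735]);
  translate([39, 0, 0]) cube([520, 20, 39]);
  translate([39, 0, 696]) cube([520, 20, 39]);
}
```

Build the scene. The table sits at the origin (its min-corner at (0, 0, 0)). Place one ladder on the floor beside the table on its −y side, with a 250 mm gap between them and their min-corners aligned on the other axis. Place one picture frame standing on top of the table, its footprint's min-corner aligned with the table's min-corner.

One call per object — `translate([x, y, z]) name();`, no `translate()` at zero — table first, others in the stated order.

table();
translate([0, -300, 0]) ladder();
translate([0, 0, 693]) picture_frame();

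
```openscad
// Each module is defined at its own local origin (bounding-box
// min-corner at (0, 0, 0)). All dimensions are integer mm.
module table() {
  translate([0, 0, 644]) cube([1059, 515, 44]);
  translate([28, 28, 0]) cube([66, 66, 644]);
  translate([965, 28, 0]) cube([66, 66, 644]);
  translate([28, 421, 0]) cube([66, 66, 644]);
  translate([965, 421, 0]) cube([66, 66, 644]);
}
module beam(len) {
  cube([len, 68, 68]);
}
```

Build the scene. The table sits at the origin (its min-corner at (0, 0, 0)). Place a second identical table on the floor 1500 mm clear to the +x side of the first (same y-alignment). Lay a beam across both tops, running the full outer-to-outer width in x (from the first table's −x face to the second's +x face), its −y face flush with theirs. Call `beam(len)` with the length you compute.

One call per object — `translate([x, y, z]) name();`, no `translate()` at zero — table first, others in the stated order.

table();
translate([2559, 0, 0]) table();
translate([0, 0, 688]) beam(3618);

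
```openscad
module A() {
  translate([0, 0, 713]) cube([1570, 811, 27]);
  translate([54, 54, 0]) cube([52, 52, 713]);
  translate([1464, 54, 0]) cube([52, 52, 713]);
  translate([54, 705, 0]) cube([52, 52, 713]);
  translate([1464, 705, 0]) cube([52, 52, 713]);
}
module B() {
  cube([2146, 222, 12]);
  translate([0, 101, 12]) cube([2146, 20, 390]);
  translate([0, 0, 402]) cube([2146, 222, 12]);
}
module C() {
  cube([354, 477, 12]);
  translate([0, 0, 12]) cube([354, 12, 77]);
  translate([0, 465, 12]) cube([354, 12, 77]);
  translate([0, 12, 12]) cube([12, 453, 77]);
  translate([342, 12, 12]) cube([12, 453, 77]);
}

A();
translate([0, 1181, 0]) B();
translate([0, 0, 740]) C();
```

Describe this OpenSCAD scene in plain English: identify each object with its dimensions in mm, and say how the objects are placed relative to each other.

A is a rectangular dining table. The top is 1570×811×27 mm with its upper surface at z = 740 mm. It stands on four 52×52 mm square legs, each inset 54 mm from the nearest pair of top edges, running from the floor to the underside of the top.

B is an I-beam lying along x, 2146 mm long. Overall section height 414 mm. Two flanges 222 mm wide (y) and 12 mm thick, one on the floor and one at the top; a web 20 mm thick runs between them, centred on the flange width.

C is an open-topped rectangular box: outside dimensions 354×477×89 mm, with a uniform wall and base thickness of 12 mm. The base is a full 354×477 slab on the floor; four walls sit on top of the base. The front and back walls (the −y and +y sides) span the full width; the two side walls fit between them.

The I-beam is on the floor beside the table on its +y side. The open box is on top of the table.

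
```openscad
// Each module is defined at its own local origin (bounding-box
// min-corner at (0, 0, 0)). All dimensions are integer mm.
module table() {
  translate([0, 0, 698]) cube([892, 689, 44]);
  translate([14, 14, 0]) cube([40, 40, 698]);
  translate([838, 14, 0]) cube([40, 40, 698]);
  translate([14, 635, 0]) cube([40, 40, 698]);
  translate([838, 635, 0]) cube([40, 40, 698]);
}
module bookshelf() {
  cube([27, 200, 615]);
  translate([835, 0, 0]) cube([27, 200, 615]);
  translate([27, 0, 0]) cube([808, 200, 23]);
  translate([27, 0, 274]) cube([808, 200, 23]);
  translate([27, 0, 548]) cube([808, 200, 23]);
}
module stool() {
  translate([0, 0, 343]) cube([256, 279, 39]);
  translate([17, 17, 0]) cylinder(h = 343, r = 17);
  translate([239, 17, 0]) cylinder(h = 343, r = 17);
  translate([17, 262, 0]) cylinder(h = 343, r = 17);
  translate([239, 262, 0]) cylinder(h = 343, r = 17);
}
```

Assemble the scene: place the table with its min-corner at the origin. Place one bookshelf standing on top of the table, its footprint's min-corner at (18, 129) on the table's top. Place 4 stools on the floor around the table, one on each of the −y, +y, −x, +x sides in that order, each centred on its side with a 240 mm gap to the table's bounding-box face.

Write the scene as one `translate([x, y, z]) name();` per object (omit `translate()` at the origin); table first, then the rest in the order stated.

table();
translate([18, 129, 742]) bookshelf();
translate([318, -519, 0]) stool();
translate([318, 929, 0]) stool();
translate([-496, 205, 0]) stool();
translate([1132, 205, 0]) stool();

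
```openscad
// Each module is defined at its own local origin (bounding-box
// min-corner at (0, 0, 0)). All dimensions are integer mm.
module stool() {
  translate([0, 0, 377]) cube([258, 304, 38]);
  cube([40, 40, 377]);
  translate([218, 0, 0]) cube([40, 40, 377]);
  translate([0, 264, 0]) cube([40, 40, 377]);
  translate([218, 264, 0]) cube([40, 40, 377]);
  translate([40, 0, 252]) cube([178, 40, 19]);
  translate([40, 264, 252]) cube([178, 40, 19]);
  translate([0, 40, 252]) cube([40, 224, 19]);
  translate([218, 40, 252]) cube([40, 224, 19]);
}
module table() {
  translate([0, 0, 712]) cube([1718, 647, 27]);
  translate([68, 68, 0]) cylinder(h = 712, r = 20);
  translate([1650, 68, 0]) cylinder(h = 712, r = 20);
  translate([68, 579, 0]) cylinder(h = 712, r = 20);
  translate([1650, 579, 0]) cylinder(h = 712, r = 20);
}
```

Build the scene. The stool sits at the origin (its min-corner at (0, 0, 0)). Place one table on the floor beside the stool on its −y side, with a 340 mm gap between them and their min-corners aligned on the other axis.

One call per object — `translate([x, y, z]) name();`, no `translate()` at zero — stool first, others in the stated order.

stool();
translate([0, -987, 0]) table();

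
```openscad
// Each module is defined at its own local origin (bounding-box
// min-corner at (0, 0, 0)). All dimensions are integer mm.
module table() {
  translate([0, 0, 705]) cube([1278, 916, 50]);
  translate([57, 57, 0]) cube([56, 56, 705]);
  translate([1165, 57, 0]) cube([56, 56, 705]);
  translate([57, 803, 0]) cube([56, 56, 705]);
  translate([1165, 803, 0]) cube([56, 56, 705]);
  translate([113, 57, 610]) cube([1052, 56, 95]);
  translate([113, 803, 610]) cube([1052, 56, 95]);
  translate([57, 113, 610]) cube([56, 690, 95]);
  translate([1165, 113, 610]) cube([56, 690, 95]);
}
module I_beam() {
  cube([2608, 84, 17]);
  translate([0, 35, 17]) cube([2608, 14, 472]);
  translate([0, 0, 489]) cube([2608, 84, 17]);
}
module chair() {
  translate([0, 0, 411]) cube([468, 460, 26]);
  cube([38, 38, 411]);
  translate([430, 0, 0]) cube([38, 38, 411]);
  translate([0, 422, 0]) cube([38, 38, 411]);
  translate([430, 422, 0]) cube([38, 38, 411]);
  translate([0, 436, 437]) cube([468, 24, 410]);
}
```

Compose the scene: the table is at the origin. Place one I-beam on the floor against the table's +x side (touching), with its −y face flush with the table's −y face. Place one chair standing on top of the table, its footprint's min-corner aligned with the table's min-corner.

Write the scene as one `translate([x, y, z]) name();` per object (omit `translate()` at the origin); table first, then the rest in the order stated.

table();
translate([1278, 0, 0]) I_beam();
translate([0, 0, 755]) chair();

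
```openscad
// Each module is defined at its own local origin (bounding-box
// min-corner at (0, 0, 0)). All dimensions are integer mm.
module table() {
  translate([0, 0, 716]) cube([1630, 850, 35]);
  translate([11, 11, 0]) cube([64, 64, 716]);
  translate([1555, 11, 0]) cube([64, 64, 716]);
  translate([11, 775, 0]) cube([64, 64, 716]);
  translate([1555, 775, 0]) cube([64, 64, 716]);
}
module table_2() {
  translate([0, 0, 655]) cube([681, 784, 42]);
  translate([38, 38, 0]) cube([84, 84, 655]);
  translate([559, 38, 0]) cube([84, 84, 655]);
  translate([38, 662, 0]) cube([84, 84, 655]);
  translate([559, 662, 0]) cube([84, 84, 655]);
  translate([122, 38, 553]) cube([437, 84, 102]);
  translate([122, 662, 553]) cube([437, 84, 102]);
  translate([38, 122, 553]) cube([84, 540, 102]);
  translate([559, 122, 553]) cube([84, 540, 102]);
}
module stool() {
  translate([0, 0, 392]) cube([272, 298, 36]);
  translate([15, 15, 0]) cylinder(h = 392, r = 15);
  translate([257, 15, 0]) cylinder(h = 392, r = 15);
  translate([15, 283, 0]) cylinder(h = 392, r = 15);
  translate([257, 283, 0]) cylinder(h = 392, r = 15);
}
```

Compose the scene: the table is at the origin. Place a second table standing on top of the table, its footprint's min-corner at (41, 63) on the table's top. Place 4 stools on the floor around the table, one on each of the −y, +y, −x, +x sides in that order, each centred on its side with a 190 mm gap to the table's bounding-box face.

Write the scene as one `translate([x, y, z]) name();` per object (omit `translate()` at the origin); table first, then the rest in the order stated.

table();
translate([41, 63, 751]) table_2();
translate([679, -488, 0]) stool();
translate([679, 1040, 0]) stool();
translate([-462, 276, 0]) stool();
translate([1820, 276, 0]) stool();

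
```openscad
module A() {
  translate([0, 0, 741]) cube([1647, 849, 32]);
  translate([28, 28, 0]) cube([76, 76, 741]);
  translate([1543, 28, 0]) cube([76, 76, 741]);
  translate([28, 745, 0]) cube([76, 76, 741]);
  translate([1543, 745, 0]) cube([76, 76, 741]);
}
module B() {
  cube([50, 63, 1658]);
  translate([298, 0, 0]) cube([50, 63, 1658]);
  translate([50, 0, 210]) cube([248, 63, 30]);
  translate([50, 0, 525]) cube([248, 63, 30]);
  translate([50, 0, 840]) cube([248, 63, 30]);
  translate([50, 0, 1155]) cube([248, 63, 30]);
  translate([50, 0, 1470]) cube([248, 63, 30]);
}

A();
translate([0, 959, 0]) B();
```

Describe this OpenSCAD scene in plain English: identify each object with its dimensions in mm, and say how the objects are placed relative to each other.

A is a rectangular dining table. The top is 1647×849×32 mm with its upper surface at z = 773 mm. It stands on four 76×76 mm square legs, each inset 28 mm from the nearest pair of top edges, running from the floor to the underside of the top.

B is a wooden ladder with two side rails of 50×63 mm section and 1658 mm height, set 348 mm apart overall. Between them run 5 rectangular rungs (63 mm deep, 30 mm thick), front faces flush with the rails' −y face. The bottom of the first rung is 210 mm above the floor and each subsequent rung is 315 mm higher than the one below.

The ladder is on the floor beside the table on its +y side.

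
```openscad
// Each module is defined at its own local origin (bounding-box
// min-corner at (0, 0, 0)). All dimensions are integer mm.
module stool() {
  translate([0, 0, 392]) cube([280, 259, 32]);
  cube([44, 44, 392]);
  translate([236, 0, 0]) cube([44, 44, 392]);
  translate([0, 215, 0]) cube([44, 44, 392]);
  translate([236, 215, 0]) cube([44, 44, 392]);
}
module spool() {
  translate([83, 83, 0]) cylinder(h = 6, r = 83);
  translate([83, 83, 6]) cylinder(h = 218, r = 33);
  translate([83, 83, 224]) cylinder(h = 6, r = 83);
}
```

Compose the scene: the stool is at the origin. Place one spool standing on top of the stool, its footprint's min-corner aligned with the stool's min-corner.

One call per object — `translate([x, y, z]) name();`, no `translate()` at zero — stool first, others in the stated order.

stool();
translate([0, 0, 424]) spool();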